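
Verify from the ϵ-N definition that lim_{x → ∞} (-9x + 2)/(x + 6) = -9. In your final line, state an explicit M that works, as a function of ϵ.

M = 56/ϵ

Suppose ϵ > 0. We seek M > 0 such that x > M implies |(-9x + 2)/(x + 6) + 9| < ϵ.
(-9x + 2)/(x + 6) + 9 = ((-9x + 2) − (-9)(x + 6)) / ((x + 6)) = 56/((x + 6)).
For x > 0 we have x + 6 > x, so |(-9x + 2)/(x + 6) + 9| = 56/((x + 6)) < 56/(x) = 56/x.
Thus |(-9x + 2)/(x + 6) + 9| < ϵ whenever x > 56/ϵ.
Take M = 56/ϵ. If x > M then |(-9x + 2)/(x + 6) + 9| < 56/x < ϵ.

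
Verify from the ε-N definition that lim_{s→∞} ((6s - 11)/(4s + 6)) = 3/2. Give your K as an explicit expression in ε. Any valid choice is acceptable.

K = 5/ε

Let ε > 0 be given. We seek K > 0 such that s > K implies |(6s - 11)/(4s + 6) − (3/2)| < ε.
(6s - 11)/(4s + 6) − (3/2) = (4(6s - 11) − 6(4s + 6)) / (4(4s + 6)) = -80/(4(4s + 6)).
For s > 0 we have 4s + 6 > 4s, so |(6s - 11)/(4s + 6) − (3/2)| = 80/(4(4s + 6)) < 80/(4·4s) = 5/s.
Thus |(6s - 11)/(4s + 6) − (3/2)| < ε whenever s > 5/ε.
Take K = 5/ε. If s > K then |(6s - 11)/(4s + 6) − (3/2)| < 5/s < ε.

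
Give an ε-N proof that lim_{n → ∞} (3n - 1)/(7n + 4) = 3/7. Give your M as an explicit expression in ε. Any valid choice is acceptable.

Let ε > 0 be given. For n ≥ 1, |(3n - 1)/(7n + 4) − (3/7)| = |-19|/(7(7n + 4)) = 19/(7(7n + 4)).
Since 7n + 4 ≥ 7n for n ≥ 1, this is ≤ 19/(7·7n) = (19/49)/n.
So |(3n - 1)/(7n + 4) − (3/7)| < ε whenever n > (19/49)/ε.
Take M = (19/49)/ε. If n > M then |(3n - 1)/(7n + 4) − (3/7)| ≤ (19/49)/n < ε.

M = (19/49)/ε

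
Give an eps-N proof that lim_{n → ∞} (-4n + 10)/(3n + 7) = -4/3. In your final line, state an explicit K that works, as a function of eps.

Suppose eps > 0. For n ≥ 1, |(-4n + 10)/(3n + 7) + 4/3| = |58|/(3(3n + 7)) = 58/(3(3n + 7)).
Since 3n + 7 ≥ 3n for n ≥ 1, this is ≤ 58/(3·3n) = (58/9)/n.
So |(-4n + 10)/(3n + 7) + 4/3| < eps whenever n > (58/9)/eps.
Take K = (58/9)/eps. If n > K then |(-4n + 10)/(3n + 7) + 4/3| ≤ (58/9)/n < eps.

K = (58/9)/eps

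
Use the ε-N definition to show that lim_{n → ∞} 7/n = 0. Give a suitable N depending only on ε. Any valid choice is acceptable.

Suppose ε > 0. For n ≥ 1, |7/n − 0| = 7/(n) ≤ 7/n.
We need 7/n < ε, i.e. n > 7/ε.
Take N = 7/ε. If n > N then |7/n| ≤ 7/n < ε.

N = 7/ε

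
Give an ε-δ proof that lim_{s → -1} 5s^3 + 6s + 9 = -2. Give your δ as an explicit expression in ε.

Fix ε > 0. We want δ > 0 such that 0 < |s + 1| < δ implies |(5s^3 + 6s + 9) + 2| < ε.
(5s^3 + 6s + 9) + 2 = 5s^3 + 6s + 11 = (s + 1)(5s^2 - 5s + 11).
So |(5s^3 + 6s + 9) + 2| = |s + 1|·|5s^2 - 5s + 11|.
Require δ ≤ 1. Then |s + 1| < 1 gives |s| < 2, and by the triangle inequality |5s^2 - 5s + 11| ≤ 5·2^2 + 5·2 + 11 = 41.
Hence |(5s^3 + 6s + 9) + 2| ≤ 41|s + 1| < ε provided |s + 1| < ε/41.
Take δ = min(1, ε/41). Then 0 < |s + 1| < δ gives both |s + 1| < 1 and |s + 1| < ε/41, so |(5s^3 + 6s + 9) + 2| < ε.

δ = min(1, ε/41)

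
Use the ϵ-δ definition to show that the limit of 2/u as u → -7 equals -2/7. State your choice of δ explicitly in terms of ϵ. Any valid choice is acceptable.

δ = min(7/2, (49/4)ϵ)

Fix ϵ > 0. We seek δ > 0 such that 0 < |u + 7| < δ implies |2/u + 2/7| < ϵ.
|2/u + 2/7| = 2·|-7 − u|/(7·|u|) = 2|u + 7|/(7|u|).
Require δ ≤ 7/2 so that |u| > 7 − 7/2 = 7/2, hence 7|u| > 49/2.
Then |2/u + 2/7| < 2|u + 7|/(49/2), which is < ϵ when |u + 7| < (49/4)ϵ.
Take δ = min(7/2, (49/4)ϵ). Then 0 < |u + 7| < δ gives both |u + 7| < 7/2 and |u + 7| < (49/4)ϵ, so |2/u + 2/7| < ϵ.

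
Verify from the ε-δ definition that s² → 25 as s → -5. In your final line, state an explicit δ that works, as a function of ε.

Let ε > 0 be given. We seek δ > 0 with 0 < |s + 5| < δ ⇒ |s² − 25| < ε.
Factor: s² − 25 = (s + 5)(s - 5), so |s² − 25| = |s + 5|·|s - 5|.
Impose δ ≤ 1 so that |s| < 6; then |s - 5| ≤ 11.
Hence |s² − 25| ≤ 11|s + 5|, which is < ε once |s + 5| < ε/11.
Take δ = min(1, ε/11). If 0 < |s + 5| < δ then both bounds hold and |s² − 25| ≤ 11|s + 5| < 11·(ε/11) = ε.

δ = min(1, ε/11)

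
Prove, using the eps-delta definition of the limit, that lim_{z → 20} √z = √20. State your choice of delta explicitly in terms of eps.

delta = min(20, √20·eps)

Let eps > 0. We want delta > 0 such that 0 < |z − 20| < delta implies |√z − √20| < eps.
Rationalise: √z − √20 = (z − 20)/(√z + √20), so |√z − √20| = |z − 20|/(√z + √20).
Restrict delta ≤ 20 so that |z − 20| < 20 forces z > 0, and then √z + √20 > √20.
Hence |√z − √20| < |z − 20|/√20, which is < eps once |z − 20| < √20·eps.
Take delta = min(20, √20·eps). If 0 < |z − 20| < delta then z > 0 and |√z − √20| < |z − 20|/√20 < eps.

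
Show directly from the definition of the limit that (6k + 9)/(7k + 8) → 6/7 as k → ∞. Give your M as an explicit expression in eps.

M = (15/49)/eps

Suppose eps > 0. For k ≥ 1, |(6k + 9)/(7k + 8) − (6/7)| = |15|/(7(7k + 8)) = 15/(7(7k + 8)).
Since 7k + 8 ≥ 7k for k ≥ 1, this is ≤ 15/(7·7k) = (15/49)/k.
So |(6k + 9)/(7k + 8) − (6/7)| < eps whenever k > (15/49)/eps.
Take M = (15/49)/eps. If k > M then |(6k + 9)/(7k + 8) − (6/7)| ≤ (15/49)/k < eps.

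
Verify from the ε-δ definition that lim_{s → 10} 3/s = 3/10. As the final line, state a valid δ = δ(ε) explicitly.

δ = min(5, (50/3)ε)

Suppose ε > 0. We seek δ > 0 such that 0 < |s − 10| < δ implies |3/s − (3/10)| < ε.
|3/s − (3/10)| = 3·|10 − s|/(10·|s|) = 3|s − 10|/(10|s|).
Restrict δ ≤ 5. Then |s − 10| < 5 gives |s| > 5, so 10|s| > 50.
Then |3/s − (3/10)| < 3|s − 10|/50, which is < ε when |s − 10| < (50/3)ε.
Take δ = min(5, (50/3)ε). Then 0 < |s − 10| < δ gives both |s − 10| < 5 and |s − 10| < (50/3)ε, so |3/s − (3/10)| < ε.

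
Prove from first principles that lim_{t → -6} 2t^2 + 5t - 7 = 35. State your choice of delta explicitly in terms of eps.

Suppose eps > 0. We want delta > 0 such that 0 < |t + 6| < delta implies |(2t^2 + 5t - 7) − 35| < eps.
(2t^2 + 5t - 7) − 35 = 2t^2 + 5t - 42 = (t + 6)(2t - 7).
So |(2t^2 + 5t - 7) − 35| = |t + 6|·|2t - 7|.
Require delta ≤ 1. Then |t + 6| < 1 gives |t| < 7, and by the triangle inequality |2t - 7| ≤ 2·7 + 7 = 21.
Hence |(2t^2 + 5t - 7) − 35| ≤ 21|t + 6| < eps provided |t + 6| < eps/21.
Choosing delta = min(1, eps/21) ensures both conditions, hence |(2t^2 + 5t - 7) − 35| < eps.

delta = min(1, eps/21)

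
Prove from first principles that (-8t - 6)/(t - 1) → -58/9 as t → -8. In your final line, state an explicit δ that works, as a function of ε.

δ = min(9/2, (81/28)ε)

Fix ε > 0. We want δ > 0 with 0 < |t + 8| < δ ⇒ |(-8t - 6)/(t - 1) + 58/9| < ε.
Combining over a common denominator, (-8t - 6)/(t - 1) + 58/9 = [(-8t - 6)·(-9) − 58·(t - 1)] / [(-9)·(t - 1)] = 14(t + 8) / ((-9)(t - 1)).
So |(-8t - 6)/(t - 1) + 58/9| = 14|t + 8| / (9·|t − 1|).
Restrict δ ≤ 9/2. Then |t + 8| < 9/2 gives |t − 1| = |(t + 8) + (-9)| ≥ 9 − 9/2 = 9/2.
Hence |(-8t - 6)/(t - 1) + 58/9| < 14|t + 8|/(9·(9/2)) = (28/81)|t + 8|, which is < ε once |t + 8| < (81/28)ε.
Take δ = min(9/2, (81/28)ε). Then 0 < |t + 8| < δ forces both bounds, so |(-8t - 6)/(t - 1) + 58/9| < ε.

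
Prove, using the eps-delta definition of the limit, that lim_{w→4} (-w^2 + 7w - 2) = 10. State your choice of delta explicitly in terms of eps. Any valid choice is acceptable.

Let eps > 0 be given. We want delta > 0 such that 0 < |w − 4| < delta implies |(-w^2 + 7w - 2) − 10| < eps.
(-w^2 + 7w - 2) − 10 = -w^2 + 7w - 12 = (w − 4)(-w + 3).
So |(-w^2 + 7w - 2) − 10| = |w − 4|·|-w + 3|.
Assume first that |w − 4| < 1, so |w| < 5. Then |-w + 3| ≤ 5 + 3 = 8.
Hence |(-w^2 + 7w - 2) − 10| ≤ 8|w − 4| < eps provided |w − 4| < eps/8.
Choosing delta = min(1, eps/8) ensures both conditions, hence |(-w^2 + 7w - 2) − 10| < eps.

delta = min(1, eps/8)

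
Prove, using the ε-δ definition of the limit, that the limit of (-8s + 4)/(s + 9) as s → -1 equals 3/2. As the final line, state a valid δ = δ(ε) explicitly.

Let ε > 0 be given. We want δ > 0 with 0 < |s + 1| < δ ⇒ |(-8s + 4)/(s + 9) − (3/2)| < ε.
Combining over a common denominator, (-8s + 4)/(s + 9) − (3/2) = [(-8s + 4)·8 − 12·(s + 9)] / [8·(s + 9)] = -76(s + 1) / (8(s + 9)).
So |(-8s + 4)/(s + 9) − (3/2)| = 76|s + 1| / (8·|s + 9|).
Require δ ≤ 4, so |s + 9| ≥ |8| − |s + 1| > 8 − 4 = 4.
Hence |(-8s + 4)/(s + 9) − (3/2)| < 76|s + 1|/(8·4) = (19/8)|s + 1|, which is < ε once |s + 1| < (8/19)ε.
Take δ = min(4, (8/19)ε). Then 0 < |s + 1| < δ forces both bounds, so |(-8s + 4)/(s + 9) − (3/2)| < ε.

δ = min(4, (8/19)ε)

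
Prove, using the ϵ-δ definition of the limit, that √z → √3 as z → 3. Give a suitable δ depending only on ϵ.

Let ϵ > 0. We want δ > 0 such that 0 < |z − 3| < δ implies |√z − √3| < ϵ.
Rationalise: √z − √3 = (z − 3)/(√z + √3), so |√z − √3| = |z − 3|/(√z + √3).
Restrict δ ≤ 3 so that |z − 3| < 3 forces z > 0, and then √z + √3 > √3.
Hence |√z − √3| < |z − 3|/√3, which is < ϵ once |z − 3| < √3·ϵ.
Take δ = min(3, √3·ϵ). If 0 < |z − 3| < δ then z > 0 and |√z − √3| < |z − 3|/√3 < ϵ.

δ = min(3, √3·ϵ)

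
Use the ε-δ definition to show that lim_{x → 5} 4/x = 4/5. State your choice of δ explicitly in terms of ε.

δ = min(5/2, (25/8)ε)

Let ε > 0. We seek δ > 0 such that 0 < |x − 5| < δ implies |4/x − (4/5)| < ε.
|4/x − (4/5)| = 4·|5 − x|/(5·|x|) = 4|x − 5|/(5|x|).
Restrict δ ≤ 5/2. Then |x − 5| < 5/2 gives |x| > 5/2, so 5|x| > 25/2.
Then |4/x − (4/5)| < 4|x − 5|/(25/2), which is < ε when |x − 5| < (25/8)ε.
Take δ = min(5/2, (25/8)ε). Then 0 < |x − 5| < δ gives both |x − 5| < 5/2 and |x − 5| < (25/8)ε, so |4/x − (4/5)| < ε.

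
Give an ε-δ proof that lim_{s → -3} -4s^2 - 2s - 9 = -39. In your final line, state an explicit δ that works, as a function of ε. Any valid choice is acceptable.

δ = min(1, ε/26)

Let ε > 0. We want δ > 0 such that 0 < |s + 3| < δ implies |(-4s^2 - 2s - 9) + 39| < ε.
(-4s^2 - 2s - 9) + 39 = -4s^2 - 2s + 30 = (s + 3)(-4s + 10).
So |(-4s^2 - 2s - 9) + 39| = |s + 3|·|-4s + 10|.
Assume first that |s + 3| < 1, so |s| < 4. Then |-4s + 10| ≤ 4·4 + 10 = 26.
Hence |(-4s^2 - 2s - 9) + 39| ≤ 26|s + 3| < ε provided |s + 3| < ε/26.
Choosing δ = min(1, ε/26) ensures both conditions, hence |(-4s^2 - 2s - 9) + 39| < ε.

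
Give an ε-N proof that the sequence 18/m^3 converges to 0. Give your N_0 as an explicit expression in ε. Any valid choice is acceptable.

Let ε > 0 be given. For m ≥ 1, |18/m^3 − 0| = 18/m^3.
18/m^3 < ε ⇔ m^3 > 18/ε ⇔ m > (18/ε)^{1/3}.
Take N_0 = (18/ε)^{1/3}. Then m > N_0 implies 18/m^3 < ε.

N_0 = (18/ε)^{1/3}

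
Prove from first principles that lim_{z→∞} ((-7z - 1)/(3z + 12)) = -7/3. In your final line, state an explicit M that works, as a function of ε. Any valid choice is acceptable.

Let ε > 0 be given. We seek M > 0 such that z > M implies |(-7z - 1)/(3z + 12) + 7/3| < ε.
(-7z - 1)/(3z + 12) + 7/3 = (3(-7z - 1) − (-7)(3z + 12)) / (3(3z + 12)) = 81/(3(3z + 12)).
For z > 0 we have 3z + 12 > 3z, so |(-7z - 1)/(3z + 12) + 7/3| = 81/(3(3z + 12)) < 81/(3·3z) = 9/z.
Thus |(-7z - 1)/(3z + 12) + 7/3| < ε whenever z > 9/ε.
Take M = 9/ε. If z > M then |(-7z - 1)/(3z + 12) + 7/3| < 9/z < ε.

M = 9/ε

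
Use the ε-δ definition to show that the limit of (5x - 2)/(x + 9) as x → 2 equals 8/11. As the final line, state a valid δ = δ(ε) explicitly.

δ = min(11/2, (121/94)ε)

Let ε > 0 be given. We want δ > 0 with 0 < |x − 2| < δ ⇒ |(5x - 2)/(x + 9) − (8/11)| < ε.
Combining over a common denominator, (5x - 2)/(x + 9) − (8/11) = [(5x - 2)·11 − 8·(x + 9)] / [11·(x + 9)] = 47(x − 2) / (11(x + 9)).
So |(5x - 2)/(x + 9) − (8/11)| = 47|x − 2| / (11·|x + 9|).
Restrict δ ≤ 11/2. Then |x − 2| < 11/2 gives |x + 9| = |(x − 2) + 11| ≥ 11 − 11/2 = 11/2.
Hence |(5x - 2)/(x + 9) − (8/11)| < 47|x − 2|/(11·(11/2)) = (94/121)|x − 2|, which is < ε once |x − 2| < (121/94)ε.
Take δ = min(11/2, (121/94)ε). Then 0 < |x − 2| < δ forces both bounds, so |(5x - 2)/(x + 9) − (8/11)| < ε.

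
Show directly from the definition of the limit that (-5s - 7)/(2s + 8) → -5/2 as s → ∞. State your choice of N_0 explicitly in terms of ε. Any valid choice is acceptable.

N_0 = (13/2)/ε

Fix ε > 0. We seek N_0 > 0 such that s > N_0 implies |(-5s - 7)/(2s + 8) + 5/2| < ε.
(-5s - 7)/(2s + 8) + 5/2 = (2(-5s - 7) − (-5)(2s + 8)) / (2(2s + 8)) = 26/(2(2s + 8)).
For s > 0 we have 2s + 8 > 2s, so |(-5s - 7)/(2s + 8) + 5/2| = 26/(2(2s + 8)) < 26/(2·2s) = (13/2)/s.
Thus |(-5s - 7)/(2s + 8) + 5/2| < ε whenever s > (13/2)/ε.
Take N_0 = (13/2)/ε. If s > N_0 then |(-5s - 7)/(2s + 8) + 5/2| < (13/2)/s < ε.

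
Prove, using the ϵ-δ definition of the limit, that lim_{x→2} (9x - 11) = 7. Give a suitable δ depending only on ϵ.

Let ϵ > 0 be given. We need δ > 0 so that 0 < |x − 2| < δ implies |(9x - 11) − 7| < ϵ.
Since (9x - 11) − 7 = 9(x − 2), we have |(9x - 11) − 7| = 9|x − 2|.
So 9|x − 2| < ϵ exactly when |x − 2| < ϵ/9.
Choosing δ = ϵ/9 gives |(9x - 11) − 7| = 9|x − 2| < ϵ whenever |x − 2| < δ.

δ = ϵ/9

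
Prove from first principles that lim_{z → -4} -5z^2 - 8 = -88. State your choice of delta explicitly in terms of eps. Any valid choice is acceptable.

delta = min(2, eps/50)

Suppose eps > 0. We want delta > 0 such that 0 < |z + 4| < delta implies |(-5z^2 - 8) + 88| < eps.
(-5z^2 - 8) + 88 = -5z^2 + 80 = (z + 4)(-5z + 20).
So |(-5z^2 - 8) + 88| = |z + 4|·|-5z + 20|.
Assume first that |z + 4| < 2, so |z| < 6. Then |-5z + 20| ≤ 5·6 + 20 = 50.
Hence |(-5z^2 - 8) + 88| ≤ 50|z + 4| < eps provided |z + 4| < eps/50.
Take delta = min(2, eps/50). Then 0 < |z + 4| < delta gives both |z + 4| < 2 and |z + 4| < eps/50, so |(-5z^2 - 8) + 88| < eps.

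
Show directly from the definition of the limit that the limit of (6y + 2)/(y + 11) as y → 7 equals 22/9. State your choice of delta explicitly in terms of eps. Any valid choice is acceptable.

Fix eps > 0. We want delta > 0 with 0 < |y − 7| < delta ⇒ |(6y + 2)/(y + 11) − (22/9)| < eps.
Combining over a common denominator, (6y + 2)/(y + 11) − (22/9) = [(6y + 2)·18 − 44·(y + 11)] / [18·(y + 11)] = 64(y − 7) / (18(y + 11)).
So |(6y + 2)/(y + 11) − (22/9)| = 64|y − 7| / (18·|y + 11|).
Require delta ≤ 9, so |y + 11| ≥ |18| − |y − 7| > 18 − 9 = 9.
Hence |(6y + 2)/(y + 11) − (22/9)| < 64|y − 7|/(18·9) = (32/81)|y − 7|, which is < eps once |y − 7| < (81/32)eps.
Take delta = min(9, (81/32)eps). Then 0 < |y − 7| < delta forces both bounds, so |(6y + 2)/(y + 11) − (22/9)| < eps.

delta = min(9, (81/32)eps)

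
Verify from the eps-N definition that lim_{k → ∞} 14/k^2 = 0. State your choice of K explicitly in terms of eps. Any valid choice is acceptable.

Suppose eps > 0. For k ≥ 1, |14/k^2 − 0| = 14/k^2.
14/k^2 < eps ⇔ k^2 > 14/eps ⇔ k > (14/eps)^{1/2}.
Take K = (14/eps)^{1/2}. Then k > K implies 14/k^2 < eps.

K = (14/eps)^{1/2}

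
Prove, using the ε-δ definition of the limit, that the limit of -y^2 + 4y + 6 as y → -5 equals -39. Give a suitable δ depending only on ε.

Let ε > 0 be given. We want δ > 0 such that 0 < |y + 5| < δ implies |(-y^2 + 4y + 6) + 39| < ε.
(-y^2 + 4y + 6) + 39 = -y^2 + 4y + 45 = (y + 5)(-y + 9).
So |(-y^2 + 4y + 6) + 39| = |y + 5|·|-y + 9|.
Require δ ≤ 2. Then |y + 5| < 2 gives |y| < 7, and by the triangle inequality |-y + 9| ≤ 7 + 9 = 16.
Hence |(-y^2 + 4y + 6) + 39| ≤ 16|y + 5| < ε provided |y + 5| < ε/16.
Choosing δ = min(2, ε/16) ensures both conditions, hence |(-y^2 + 4y + 6) + 39| < ε.

δ = min(2, ε/16)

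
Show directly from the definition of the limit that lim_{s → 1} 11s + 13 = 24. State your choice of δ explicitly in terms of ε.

Fix ε > 0. We need δ > 0 so that 0 < |s − 1| < δ implies |(11s + 13) − 24| < ε.
Since (11s + 13) − 24 = 11(s − 1), we have |(11s + 13) − 24| = 11|s − 1|.
Thus it suffices that |s − 1| < ε/11.
Choosing δ = ε/11 gives |(11s + 13) − 24| = 11|s − 1| < ε whenever |s − 1| < δ.

δ = ε/11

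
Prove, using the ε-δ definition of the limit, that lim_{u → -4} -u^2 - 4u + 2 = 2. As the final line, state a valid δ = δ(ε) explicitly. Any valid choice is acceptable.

Fix ε > 0. We want δ > 0 such that 0 < |u + 4| < δ implies |(-u^2 - 4u + 2) − 2| < ε.
(-u^2 - 4u + 2) − 2 = -u^2 - 4u = (u + 4)(-u).
So |(-u^2 - 4u + 2) − 2| = |u + 4|·|-u|.
Require δ ≤ 2. Then |u + 4| < 2 gives |u| < 6, and by the triangle inequality |-u| ≤ 6 = 6.
Hence |(-u^2 - 4u + 2) − 2| ≤ 6|u + 4| < ε provided |u + 4| < ε/6.
Take δ = min(2, ε/6). Then 0 < |u + 4| < δ gives both |u + 4| < 2 and |u + 4| < ε/6, so |(-u^2 - 4u + 2) − 2| < ε.

δ = min(2, ε/6)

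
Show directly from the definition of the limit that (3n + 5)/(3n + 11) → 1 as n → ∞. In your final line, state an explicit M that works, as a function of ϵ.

Let ϵ > 0. For n ≥ 1, |(3n + 5)/(3n + 11) − 1| = |-18|/(3(3n + 11)) = 18/(3(3n + 11)).
Since 3n + 11 ≥ 3n for n ≥ 1, this is ≤ 18/(3·3n) = 2/n.
So |(3n + 5)/(3n + 11) − 1| < ϵ whenever n > 2/ϵ.
Take M = 2/ϵ. If n > M then |(3n + 5)/(3n + 11) − 1| ≤ 2/n < ϵ.

M = 2/ϵ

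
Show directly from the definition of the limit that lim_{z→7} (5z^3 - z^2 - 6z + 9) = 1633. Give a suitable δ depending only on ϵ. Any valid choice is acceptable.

Let ϵ > 0. We want δ > 0 such that 0 < |z − 7| < δ implies |(5z^3 - z^2 - 6z + 9) − 1633| < ϵ.
(5z^3 - z^2 - 6z + 9) − 1633 = 5z^3 - z^2 - 6z - 1624 = (z − 7)(5z^2 + 34z + 232).
So |(5z^3 - z^2 - 6z + 9) − 1633| = |z − 7|·|5z^2 + 34z + 232|.
Assume first that |z − 7| < 1, so |z| < 8. Then |5z^2 + 34z + 232| ≤ 5·8^2 + 34·8 + 232 = 824.
Hence |(5z^3 - z^2 - 6z + 9) − 1633| ≤ 824|z − 7| < ϵ provided |z − 7| < ϵ/824.
Choosing δ = min(1, ϵ/824) ensures both conditions, hence |(5z^3 - z^2 - 6z + 9) − 1633| < ϵ.

δ = min(1, ϵ/824)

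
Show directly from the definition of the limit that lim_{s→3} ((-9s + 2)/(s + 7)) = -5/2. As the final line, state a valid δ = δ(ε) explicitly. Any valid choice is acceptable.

δ = min(5, (10/13)ε)

Suppose ε > 0. We want δ > 0 with 0 < |s − 3| < δ ⇒ |(-9s + 2)/(s + 7) + 5/2| < ε.
Combining over a common denominator, (-9s + 2)/(s + 7) + 5/2 = [(-9s + 2)·10 − (-25)·(s + 7)] / [10·(s + 7)] = -65(s − 3) / (10(s + 7)).
So |(-9s + 2)/(s + 7) + 5/2| = 65|s − 3| / (10·|s + 7|).
Require δ ≤ 5, so |s + 7| ≥ |10| − |s − 3| > 10 − 5 = 5.
Hence |(-9s + 2)/(s + 7) + 5/2| < 65|s − 3|/(10·5) = (13/10)|s − 3|, which is < ε once |s − 3| < (10/13)ε.
Take δ = min(5, (10/13)ε). Then 0 < |s − 3| < δ forces both bounds, so |(-9s + 2)/(s + 7) + 5/2| < ε.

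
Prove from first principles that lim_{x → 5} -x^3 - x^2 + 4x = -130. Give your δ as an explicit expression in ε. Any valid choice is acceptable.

δ = min(2, ε/117)

Fix ε > 0. We want δ > 0 such that 0 < |x − 5| < δ implies |(-x^3 - x^2 + 4x) + 130| < ε.
(-x^3 - x^2 + 4x) + 130 = -x^3 - x^2 + 4x + 130 = (x − 5)(-x^2 - 6x - 26).
So |(-x^3 - x^2 + 4x) + 130| = |x − 5|·|-x^2 - 6x - 26|.
Assume first that |x − 5| < 2, so |x| < 7. Then |-x^2 - 6x - 26| ≤ 7^2 + 6·7 + 26 = 117.
Hence |(-x^3 - x^2 + 4x) + 130| ≤ 117|x − 5| < ε provided |x − 5| < ε/117.
Choosing δ = min(2, ε/117) ensures both conditions, hence |(-x^3 - x^2 + 4x) + 130| < ε.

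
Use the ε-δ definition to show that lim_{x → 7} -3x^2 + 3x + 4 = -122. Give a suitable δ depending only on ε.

δ = min(1, ε/42)

Fix ε > 0. We want δ > 0 such that 0 < |x − 7| < δ implies |(-3x^2 + 3x + 4) + 122| < ε.
(-3x^2 + 3x + 4) + 122 = -3x^2 + 3x + 126 = (x − 7)(-3x - 18).
So |(-3x^2 + 3x + 4) + 122| = |x − 7|·|-3x - 18|.
Require δ ≤ 1. Then |x − 7| < 1 gives |x| < 8, and by the triangle inequality |-3x - 18| ≤ 3·8 + 18 = 42.
Hence |(-3x^2 + 3x + 4) + 122| ≤ 42|x − 7| < ε provided |x − 7| < ε/42.
Choosing δ = min(1, ε/42) ensures both conditions, hence |(-3x^2 + 3x + 4) + 122| < ε.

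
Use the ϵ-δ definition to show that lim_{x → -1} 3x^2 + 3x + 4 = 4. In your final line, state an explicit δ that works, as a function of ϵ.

δ = min(1, ϵ/6)

Suppose ϵ > 0. We want δ > 0 such that 0 < |x + 1| < δ implies |(3x^2 + 3x + 4) − 4| < ϵ.
(3x^2 + 3x + 4) − 4 = 3x^2 + 3x = (x + 1)(3x).
So |(3x^2 + 3x + 4) − 4| = |x + 1|·|3x|.
Require δ ≤ 1. Then |x + 1| < 1 gives |x| < 2, and by the triangle inequality |3x| ≤ 3·2 = 6.
Hence |(3x^2 + 3x + 4) − 4| ≤ 6|x + 1| < ϵ provided |x + 1| < ϵ/6.
Choosing δ = min(1, ϵ/6) ensures both conditions, hence |(3x^2 + 3x + 4) − 4| < ϵ.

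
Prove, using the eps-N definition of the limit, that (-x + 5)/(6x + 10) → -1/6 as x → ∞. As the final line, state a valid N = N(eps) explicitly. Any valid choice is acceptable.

N = (10/9)/eps

Suppose eps > 0. We seek N > 0 such that x > N implies |(-x + 5)/(6x + 10) + 1/6| < eps.
(-x + 5)/(6x + 10) + 1/6 = (6(-x + 5) − (-1)(6x + 10)) / (6(6x + 10)) = 40/(6(6x + 10)).
For x > 0 we have 6x + 10 > 6x, so |(-x + 5)/(6x + 10) + 1/6| = 40/(6(6x + 10)) < 40/(6·6x) = (10/9)/x.
Thus |(-x + 5)/(6x + 10) + 1/6| < eps whenever x > (10/9)/eps.
Take N = (10/9)/eps. If x > N then |(-x + 5)/(6x + 10) + 1/6| < (10/9)/x < eps.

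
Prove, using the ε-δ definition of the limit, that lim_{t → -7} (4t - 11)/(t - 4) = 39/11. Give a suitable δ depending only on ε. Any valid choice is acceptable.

δ = min(11/2, (121/10)ε)

Let ε > 0 be given. We want δ > 0 with 0 < |t + 7| < δ ⇒ |(4t - 11)/(t - 4) − (39/11)| < ε.
Combining over a common denominator, (4t - 11)/(t - 4) − (39/11) = [(4t - 11)·(-11) − (-39)·(t - 4)] / [(-11)·(t - 4)] = -5(t + 7) / ((-11)(t - 4)).
So |(4t - 11)/(t - 4) − (39/11)| = 5|t + 7| / (11·|t − 4|).
Restrict δ ≤ 11/2. Then |t + 7| < 11/2 gives |t − 4| = |(t + 7) + (-11)| ≥ 11 − 11/2 = 11/2.
Hence |(4t - 11)/(t - 4) − (39/11)| < 5|t + 7|/(11·(11/2)) = (10/121)|t + 7|, which is < ε once |t + 7| < (121/10)ε.
Take δ = min(11/2, (121/10)ε). Then 0 < |t + 7| < δ forces both bounds, so |(4t - 11)/(t - 4) − (39/11)| < ε.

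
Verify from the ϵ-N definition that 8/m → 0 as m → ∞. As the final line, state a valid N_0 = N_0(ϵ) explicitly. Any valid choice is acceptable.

Fix ϵ > 0. For m ≥ 1, |8/m − 0| = 8/(m) ≤ 8/m.
We need 8/m < ϵ, i.e. m > 8/ϵ.
Take N_0 = 8/ϵ. If m > N_0 then |8/m| ≤ 8/m < ϵ.

N_0 = 8/ϵ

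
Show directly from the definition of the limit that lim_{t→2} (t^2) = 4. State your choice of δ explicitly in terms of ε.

Fix ε > 0. We seek δ > 0 with 0 < |t − 2| < δ ⇒ |t^2 − 4| < ε.
Factor: t^2 − 4 = (t − 2)(t + 2), so |t^2 − 4| = |t − 2|·|t + 2|.
Restrict δ ≤ 1. Then |t − 2| < 1 gives |t| < 3, so by the triangle inequality |t + 2| ≤ 3 + 2 = 5.
Hence |t^2 − 4| ≤ 5|t − 2|, which is < ε once |t − 2| < ε/5.
Take δ = min(1, ε/5). If 0 < |t − 2| < δ then both bounds hold and |t^2 − 4| ≤ 5|t − 2| < 5·(ε/5) = ε.

δ = min(1, ε/5)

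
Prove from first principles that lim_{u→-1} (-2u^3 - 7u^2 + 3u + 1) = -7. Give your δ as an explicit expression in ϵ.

δ = min(1, ϵ/26)

Let ϵ > 0. We want δ > 0 such that 0 < |u + 1| < δ implies |(-2u^3 - 7u^2 + 3u + 1) + 7| < ϵ.
(-2u^3 - 7u^2 + 3u + 1) + 7 = -2u^3 - 7u^2 + 3u + 8 = (u + 1)(-2u^2 - 5u + 8).
So |(-2u^3 - 7u^2 + 3u + 1) + 7| = |u + 1|·|-2u^2 - 5u + 8|.
Require δ ≤ 1. Then |u + 1| < 1 gives |u| < 2, and by the triangle inequality |-2u^2 - 5u + 8| ≤ 2·2^2 + 5·2 + 8 = 26.
Hence |(-2u^3 - 7u^2 + 3u + 1) + 7| ≤ 26|u + 1| < ϵ provided |u + 1| < ϵ/26.
Choosing δ = min(1, ϵ/26) ensures both conditions, hence |(-2u^3 - 7u^2 + 3u + 1) + 7| < ϵ.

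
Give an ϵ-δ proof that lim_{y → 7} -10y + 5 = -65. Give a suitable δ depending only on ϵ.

Fix ϵ > 0. We need δ > 0 so that 0 < |y − 7| < δ implies |(-10y + 5) + 65| < ϵ.
|(-10y + 5) + 65| = |-10y + 70| = 10|y − 7|.
Thus it suffices that |y − 7| < ϵ/10.
Take δ = ϵ/10. If 0 < |y − 7| < δ then |(-10y + 5) + 65| = 10|y − 7| < 10·(ϵ/10) = ϵ.

δ = ϵ/10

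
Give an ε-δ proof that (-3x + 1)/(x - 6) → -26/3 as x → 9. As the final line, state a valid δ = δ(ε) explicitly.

δ = min(3/2, (9/34)ε)

Let ε > 0 be given. We want δ > 0 with 0 < |x − 9| < δ ⇒ |(-3x + 1)/(x - 6) + 26/3| < ε.
Combining over a common denominator, (-3x + 1)/(x - 6) + 26/3 = [(-3x + 1)·3 − (-26)·(x - 6)] / [3·(x - 6)] = 17(x − 9) / (3(x - 6)).
So |(-3x + 1)/(x - 6) + 26/3| = 17|x − 9| / (3·|x − 6|).
Restrict δ ≤ 3/2. Then |x − 9| < 3/2 gives |x − 6| = |(x − 9) + 3| ≥ 3 − 3/2 = 3/2.
Hence |(-3x + 1)/(x - 6) + 26/3| < 17|x − 9|/(3·(3/2)) = (34/9)|x − 9|, which is < ε once |x − 9| < (9/34)ε.
Take δ = min(3/2, (9/34)ε). Then 0 < |x − 9| < δ forces both bounds, so |(-3x + 1)/(x - 6) + 26/3| < ε.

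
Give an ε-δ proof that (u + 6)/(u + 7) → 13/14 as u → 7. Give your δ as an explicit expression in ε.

Suppose ε > 0. We want δ > 0 with 0 < |u − 7| < δ ⇒ |(u + 6)/(u + 7) − (13/14)| < ε.
Combining over a common denominator, (u + 6)/(u + 7) − (13/14) = [(u + 6)·14 − 13·(u + 7)] / [14·(u + 7)] = 1(u − 7) / (14(u + 7)).
So |(u + 6)/(u + 7) − (13/14)| = |u − 7| / (14·|u + 7|).
Require δ ≤ 7, so |u + 7| ≥ |14| − |u − 7| > 14 − 7 = 7.
Hence |(u + 6)/(u + 7) − (13/14)| < |u − 7|/(14·7) = (1/98)|u − 7|, which is < ε once |u − 7| < 98ε.
Take δ = min(7, 98ε). Then 0 < |u − 7| < δ forces both bounds, so |(u + 6)/(u + 7) − (13/14)| < ε.

δ = min(7, 98ε)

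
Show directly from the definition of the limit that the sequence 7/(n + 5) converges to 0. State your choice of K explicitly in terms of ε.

Suppose ε > 0. For n ≥ 1, |7/(n + 5) − 0| = 7/(n + 5) ≤ 7/n.
We need 7/n < ε, i.e. n > 7/ε.
Take K = 7/ε. If n > K then |7/(n + 5)| ≤ 7/n < ε.

K = 7/ε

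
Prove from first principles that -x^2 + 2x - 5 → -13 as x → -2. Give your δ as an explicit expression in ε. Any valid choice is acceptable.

δ = min(1, ε/7)

Let ε > 0. We want δ > 0 such that 0 < |x + 2| < δ implies |(-x^2 + 2x - 5) + 13| < ε.
(-x^2 + 2x - 5) + 13 = -x^2 + 2x + 8 = (x + 2)(-x + 4).
So |(-x^2 + 2x - 5) + 13| = |x + 2|·|-x + 4|.
Require δ ≤ 1. Then |x + 2| < 1 gives |x| < 3, and by the triangle inequality |-x + 4| ≤ 3 + 4 = 7.
Hence |(-x^2 + 2x - 5) + 13| ≤ 7|x + 2| < ε provided |x + 2| < ε/7.
Take δ = min(1, ε/7). Then 0 < |x + 2| < δ gives both |x + 2| < 1 and |x + 2| < ε/7, so |(-x^2 + 2x - 5) + 13| < ε.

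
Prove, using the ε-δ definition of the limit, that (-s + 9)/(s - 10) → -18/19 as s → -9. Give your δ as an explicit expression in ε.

δ = min(19/2, (361/2)ε)

Fix ε > 0. We want δ > 0 with 0 < |s + 9| < δ ⇒ |(-s + 9)/(s - 10) + 18/19| < ε.
Combining over a common denominator, (-s + 9)/(s - 10) + 18/19 = [(-s + 9)·(-19) − 18·(s - 10)] / [(-19)·(s - 10)] = 1(s + 9) / ((-19)(s - 10)).
So |(-s + 9)/(s - 10) + 18/19| = |s + 9| / (19·|s − 10|).
Require δ ≤ 19/2, so |s − 10| ≥ |-19| − |s + 9| > 19 − 19/2 = 19/2.
Hence |(-s + 9)/(s - 10) + 18/19| < |s + 9|/(19·(19/2)) = (2/361)|s + 9|, which is < ε once |s + 9| < (361/2)ε.
Take δ = min(19/2, (361/2)ε). Then 0 < |s + 9| < δ forces both bounds, so |(-s + 9)/(s - 10) + 18/19| < ε.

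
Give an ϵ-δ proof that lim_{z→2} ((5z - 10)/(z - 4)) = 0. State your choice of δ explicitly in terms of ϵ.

δ = min(1, (1/5)ϵ)

Fix ϵ > 0. We want δ > 0 with 0 < |z − 2| < δ ⇒ |(5z - 10)/(z - 4) − 0| < ϵ.
Combining over a common denominator, (5z - 10)/(z - 4) − 0 = [(5z - 10)·(-2) − 0·(z - 4)] / [(-2)·(z - 4)] = -10(z − 2) / ((-2)(z - 4)).
So |(5z - 10)/(z - 4) − 0| = 10|z − 2| / (2·|z − 4|).
Restrict δ ≤ 1. Then |z − 2| < 1 gives |z − 4| = |(z − 2) + (-2)| ≥ 2 − 1 = 1.
Hence |(5z - 10)/(z - 4) − 0| < 10|z − 2|/(2·1) = 5|z − 2|, which is < ϵ once |z − 2| < (1/5)ϵ.
Take δ = min(1, (1/5)ϵ). Then 0 < |z − 2| < δ forces both bounds, so |(5z - 10)/(z - 4) − 0| < ϵ.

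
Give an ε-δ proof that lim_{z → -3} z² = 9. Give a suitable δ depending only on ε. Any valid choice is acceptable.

Fix ε > 0. We seek δ > 0 with 0 < |z + 3| < δ ⇒ |z² − 9| < ε.
Factor: z² − 9 = (z + 3)(z - 3), so |z² − 9| = |z + 3|·|z - 3|.
Restrict δ ≤ 2. Then |z + 3| < 2 gives |z| < 5, so by the triangle inequality |z - 3| ≤ 5 + 3 = 8.
Hence |z² − 9| ≤ 8|z + 3|, which is < ε once |z + 3| < ε/8.
Take δ = min(2, ε/8). If 0 < |z + 3| < δ then both bounds hold and |z² − 9| ≤ 8|z + 3| < 8·(ε/8) = ε.

δ = min(2, ε/8)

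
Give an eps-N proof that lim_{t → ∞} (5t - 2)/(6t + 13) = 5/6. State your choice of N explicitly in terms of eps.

N = (77/36)/eps

Let eps > 0. We seek N > 0 such that t > N implies |(5t - 2)/(6t + 13) − (5/6)| < eps.
(5t - 2)/(6t + 13) − (5/6) = (6(5t - 2) − 5(6t + 13)) / (6(6t + 13)) = -77/(6(6t + 13)).
For t > 0 we have 6t + 13 > 6t, so |(5t - 2)/(6t + 13) − (5/6)| = 77/(6(6t + 13)) < 77/(6·6t) = (77/36)/t.
Thus |(5t - 2)/(6t + 13) − (5/6)| < eps whenever t > (77/36)/eps.
Take N = (77/36)/eps. If t > N then |(5t - 2)/(6t + 13) − (5/6)| < (77/36)/t < eps.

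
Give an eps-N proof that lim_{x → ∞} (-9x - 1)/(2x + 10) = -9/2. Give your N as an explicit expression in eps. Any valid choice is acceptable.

Suppose eps > 0. We seek N > 0 such that x > N implies |(-9x - 1)/(2x + 10) + 9/2| < eps.
(-9x - 1)/(2x + 10) + 9/2 = (2(-9x - 1) − (-9)(2x + 10)) / (2(2x + 10)) = 88/(2(2x + 10)).
For x > 0 we have 2x + 10 > 2x, so |(-9x - 1)/(2x + 10) + 9/2| = 88/(2(2x + 10)) < 88/(2·2x) = 22/x.
Thus |(-9x - 1)/(2x + 10) + 9/2| < eps whenever x > 22/eps.
Take N = 22/eps. If x > N then |(-9x - 1)/(2x + 10) + 9/2| < 22/x < eps.

N = 22/eps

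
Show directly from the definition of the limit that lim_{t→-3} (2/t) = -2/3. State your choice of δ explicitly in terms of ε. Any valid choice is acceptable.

Suppose ε > 0. We seek δ > 0 such that 0 < |t + 3| < δ implies |2/t + 2/3| < ε.
|2/t + 2/3| = 2·|-3 − t|/(3·|t|) = 2|t + 3|/(3|t|).
Restrict δ ≤ 3/2. Then |t + 3| < 3/2 gives |t| > 3/2, so 3|t| > 9/2.
Then |2/t + 2/3| < 2|t + 3|/(9/2), which is < ε when |t + 3| < (9/4)ε.
Take δ = min(3/2, (9/4)ε). Then 0 < |t + 3| < δ gives both |t + 3| < 3/2 and |t + 3| < (9/4)ε, so |2/t + 2/3| < ε.

δ = min(3/2, (9/4)ε)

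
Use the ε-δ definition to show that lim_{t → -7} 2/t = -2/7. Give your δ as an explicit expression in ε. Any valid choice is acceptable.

δ = min(7/2, (49/4)ε)

Let ε > 0. We seek δ > 0 such that 0 < |t + 7| < δ implies |2/t + 2/7| < ε.
|2/t + 2/7| = 2·|-7 − t|/(7·|t|) = 2|t + 7|/(7|t|).
Require δ ≤ 7/2 so that |t| > 7 − 7/2 = 7/2, hence 7|t| > 49/2.
Then |2/t + 2/7| < 2|t + 7|/(49/2), which is < ε when |t + 7| < (49/4)ε.
Take δ = min(7/2, (49/4)ε). Then 0 < |t + 7| < δ gives both |t + 7| < 7/2 and |t + 7| < (49/4)ε, so |2/t + 2/7| < ε.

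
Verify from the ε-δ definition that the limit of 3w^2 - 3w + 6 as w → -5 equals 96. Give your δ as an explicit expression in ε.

δ = min(1, ε/36)

Let ε > 0 be given. We want δ > 0 such that 0 < |w + 5| < δ implies |(3w^2 - 3w + 6) − 96| < ε.
(3w^2 - 3w + 6) − 96 = 3w^2 - 3w - 90 = (w + 5)(3w - 18).
So |(3w^2 - 3w + 6) − 96| = |w + 5|·|3w - 18|.
Require δ ≤ 1. Then |w + 5| < 1 gives |w| < 6, and by the triangle inequality |3w - 18| ≤ 3·6 + 18 = 36.
Hence |(3w^2 - 3w + 6) − 96| ≤ 36|w + 5| < ε provided |w + 5| < ε/36.
Choosing δ = min(1, ε/36) ensures both conditions, hence |(3w^2 - 3w + 6) − 96| < ε.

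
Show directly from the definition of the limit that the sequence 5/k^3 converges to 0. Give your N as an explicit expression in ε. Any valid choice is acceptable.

N = (5/ε)^{1/3}

Let ε > 0. For k ≥ 1, |5/k^3 − 0| = 5/k^3.
5/k^3 < ε ⇔ k^3 > 5/ε ⇔ k > (5/ε)^{1/3}.
Take N = (5/ε)^{1/3}. Then k > N implies 5/k^3 < ε.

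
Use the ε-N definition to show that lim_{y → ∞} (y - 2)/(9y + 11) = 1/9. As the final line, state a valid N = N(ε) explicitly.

Let ε > 0 be given. We seek N > 0 such that y > N implies |(y - 2)/(9y + 11) − (1/9)| < ε.
(y - 2)/(9y + 11) − (1/9) = (9(y - 2) − (9y + 11)) / (9(9y + 11)) = -29/(9(9y + 11)).
For y > 0 we have 9y + 11 > 9y, so |(y - 2)/(9y + 11) − (1/9)| = 29/(9(9y + 11)) < 29/(9·9y) = (29/81)/y.
Thus |(y - 2)/(9y + 11) − (1/9)| < ε whenever y > (29/81)/ε.
Take N = (29/81)/ε. If y > N then |(y - 2)/(9y + 11) − (1/9)| < (29/81)/y < ε.

N = (29/81)/ε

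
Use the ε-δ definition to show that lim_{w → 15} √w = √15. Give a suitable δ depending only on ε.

δ = min(15, √15·ε)

Fix ε > 0. We want δ > 0 such that 0 < |w − 15| < δ implies |√w − √15| < ε.
Multiplying by the conjugate, |√w − √15| = |w − 15|/(√w + √15).
Restrict δ ≤ 15 so that |w − 15| < 15 forces w > 0, and then √w + √15 > √15.
Hence |√w − √15| < |w − 15|/√15, which is < ε once |w − 15| < √15·ε.
Take δ = min(15, √15·ε). If 0 < |w − 15| < δ then w > 0 and |√w − √15| < |w − 15|/√15 < ε.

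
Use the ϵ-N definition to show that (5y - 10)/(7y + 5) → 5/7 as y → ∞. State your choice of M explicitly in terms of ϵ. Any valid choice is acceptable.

Fix ϵ > 0. We seek M > 0 such that y > M implies |(5y - 10)/(7y + 5) − (5/7)| < ϵ.
(5y - 10)/(7y + 5) − (5/7) = (7(5y - 10) − 5(7y + 5)) / (7(7y + 5)) = -95/(7(7y + 5)).
For y > 0 we have 7y + 5 > 7y, so |(5y - 10)/(7y + 5) − (5/7)| = 95/(7(7y + 5)) < 95/(7·7y) = (95/49)/y.
Thus |(5y - 10)/(7y + 5) − (5/7)| < ϵ whenever y > (95/49)/ϵ.
Take M = (95/49)/ϵ. If y > M then |(5y - 10)/(7y + 5) − (5/7)| < (95/49)/y < ϵ.

M = (95/49)/ϵ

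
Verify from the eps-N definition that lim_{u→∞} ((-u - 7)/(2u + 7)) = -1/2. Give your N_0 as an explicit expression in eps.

N_0 = (7/4)/eps

Suppose eps > 0. We seek N_0 > 0 such that u > N_0 implies |(-u - 7)/(2u + 7) + 1/2| < eps.
(-u - 7)/(2u + 7) + 1/2 = (2(-u - 7) − (-1)(2u + 7)) / (2(2u + 7)) = -7/(2(2u + 7)).
For u > 0 we have 2u + 7 > 2u, so |(-u - 7)/(2u + 7) + 1/2| = 7/(2(2u + 7)) < 7/(2·2u) = (7/4)/u.
Thus |(-u - 7)/(2u + 7) + 1/2| < eps whenever u > (7/4)/eps.
Take N_0 = (7/4)/eps. If u > N_0 then |(-u - 7)/(2u + 7) + 1/2| < (7/4)/u < eps.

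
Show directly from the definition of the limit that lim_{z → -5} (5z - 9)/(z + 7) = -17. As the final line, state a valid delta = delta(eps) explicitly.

Let eps > 0 be given. We want delta > 0 with 0 < |z + 5| < delta ⇒ |(5z - 9)/(z + 7) + 17| < eps.
Combining over a common denominator, (5z - 9)/(z + 7) + 17 = [(5z - 9)·2 − (-34)·(z + 7)] / [2·(z + 7)] = 44(z + 5) / (2(z + 7)).
So |(5z - 9)/(z + 7) + 17| = 44|z + 5| / (2·|z + 7|).
Restrict delta ≤ 1. Then |z + 5| < 1 gives |z + 7| = |(z + 5) + 2| ≥ 2 − 1 = 1.
Hence |(5z - 9)/(z + 7) + 17| < 44|z + 5|/(2·1) = 22|z + 5|, which is < eps once |z + 5| < (1/22)eps.
Take delta = min(1, (1/22)eps). Then 0 < |z + 5| < delta forces both bounds, so |(5z - 9)/(z + 7) + 17| < eps.

delta = min(1, (1/22)eps)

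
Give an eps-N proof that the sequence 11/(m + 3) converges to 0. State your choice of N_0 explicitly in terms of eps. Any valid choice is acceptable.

N_0 = 11/eps

Fix eps > 0. For m ≥ 1, |11/(m + 3) − 0| = 11/(m + 3) ≤ 11/m.
We need 11/m < eps, i.e. m > 11/eps.
Take N_0 = 11/eps. If m > N_0 then |11/(m + 3)| ≤ 11/m < eps.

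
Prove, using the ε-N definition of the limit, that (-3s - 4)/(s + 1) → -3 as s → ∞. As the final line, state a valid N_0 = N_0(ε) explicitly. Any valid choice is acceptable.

Let ε > 0. We seek N_0 > 0 such that s > N_0 implies |(-3s - 4)/(s + 1) + 3| < ε.
(-3s - 4)/(s + 1) + 3 = ((-3s - 4) − (-3)(s + 1)) / ((s + 1)) = -1/((s + 1)).
For s > 0 we have s + 1 > s, so |(-3s - 4)/(s + 1) + 3| = 1/((s + 1)) < 1/(s) = 1/s.
Thus |(-3s - 4)/(s + 1) + 3| < ε whenever s > 1/ε.
Take N_0 = 1/ε. If s > N_0 then |(-3s - 4)/(s + 1) + 3| < 1/s < ε.

N_0 = 1/ε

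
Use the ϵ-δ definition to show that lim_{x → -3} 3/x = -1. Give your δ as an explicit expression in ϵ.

δ = min(3/2, (3/2)ϵ)

Suppose ϵ > 0. We seek δ > 0 such that 0 < |x + 3| < δ implies |3/x + 1| < ϵ.
|3/x + 1| = 3·|-3 − x|/(3·|x|) = 3|x + 3|/(3|x|).
Restrict δ ≤ 3/2. Then |x + 3| < 3/2 gives |x| > 3/2, so 3|x| > 9/2.
Then |3/x + 1| < 3|x + 3|/(9/2), which is < ϵ when |x + 3| < (3/2)ϵ.
Take δ = min(3/2, (3/2)ϵ). Then 0 < |x + 3| < δ gives both |x + 3| < 3/2 and |x + 3| < (3/2)ϵ, so |3/x + 1| < ϵ.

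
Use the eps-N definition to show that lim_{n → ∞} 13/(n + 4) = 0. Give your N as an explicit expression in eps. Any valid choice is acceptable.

N = 13/eps

Suppose eps > 0. For n ≥ 1, |13/(n + 4) − 0| = 13/(n + 4) ≤ 13/n.
We need 13/n < eps, i.e. n > 13/eps.
Take N = 13/eps. If n > N then |13/(n + 4)| ≤ 13/n < eps.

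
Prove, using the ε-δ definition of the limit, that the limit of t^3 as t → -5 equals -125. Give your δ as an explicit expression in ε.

δ = min(1, ε/91)

Let ε > 0 be given. We seek δ > 0 with 0 < |t + 5| < δ ⇒ |t^3 + 125| < ε.
Factor: t^3 + 125 = (t + 5)(t^2 - 5t + 25), so |t^3 + 125| = |t + 5|·|t^2 - 5t + 25|.
Impose δ ≤ 1 so that |t| < 6; then |t^2 - 5t + 25| ≤ 91.
Hence |t^3 + 125| ≤ 91|t + 5|, which is < ε once |t + 5| < ε/91.
Take δ = min(1, ε/91). If 0 < |t + 5| < δ then both bounds hold and |t^3 + 125| ≤ 91|t + 5| < 91·(ε/91) = ε.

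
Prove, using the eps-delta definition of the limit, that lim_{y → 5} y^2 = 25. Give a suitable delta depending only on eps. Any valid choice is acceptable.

delta = min(1, eps/11)

Suppose eps > 0. We seek delta > 0 with 0 < |y − 5| < delta ⇒ |y^2 − 25| < eps.
Factor: y^2 − 25 = (y − 5)(y + 5), so |y^2 − 25| = |y − 5|·|y + 5|.
Restrict delta ≤ 1. Then |y − 5| < 1 gives |y| < 6, so by the triangle inequality |y + 5| ≤ 6 + 5 = 11.
Hence |y^2 − 25| ≤ 11|y − 5|, which is < eps once |y − 5| < eps/11.
Take delta = min(1, eps/11). If 0 < |y − 5| < delta then both bounds hold and |y^2 − 25| ≤ 11|y − 5| < 11·(eps/11) = eps.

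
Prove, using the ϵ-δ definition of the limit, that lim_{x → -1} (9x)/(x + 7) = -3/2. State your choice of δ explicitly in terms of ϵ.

Suppose ϵ > 0. We want δ > 0 with 0 < |x + 1| < δ ⇒ |(9x)/(x + 7) + 3/2| < ϵ.
Combining over a common denominator, (9x)/(x + 7) + 3/2 = [(9x)·6 − (-9)·(x + 7)] / [6·(x + 7)] = 63(x + 1) / (6(x + 7)).
So |(9x)/(x + 7) + 3/2| = 63|x + 1| / (6·|x + 7|).
Require δ ≤ 3, so |x + 7| ≥ |6| − |x + 1| > 6 − 3 = 3.
Hence |(9x)/(x + 7) + 3/2| < 63|x + 1|/(6·3) = (7/2)|x + 1|, which is < ϵ once |x + 1| < (2/7)ϵ.
Take δ = min(3, (2/7)ϵ). Then 0 < |x + 1| < δ forces both bounds, so |(9x)/(x + 7) + 3/2| < ϵ.

δ = min(3, (2/7)ϵ)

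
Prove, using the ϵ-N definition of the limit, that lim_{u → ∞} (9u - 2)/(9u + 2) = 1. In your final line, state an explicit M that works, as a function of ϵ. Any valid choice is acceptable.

M = (4/9)/ϵ

Let ϵ > 0. We seek M > 0 such that u > M implies |(9u - 2)/(9u + 2) − 1| < ϵ.
(9u - 2)/(9u + 2) − 1 = (9(9u - 2) − 9(9u + 2)) / (9(9u + 2)) = -36/(9(9u + 2)).
For u > 0 we have 9u + 2 > 9u, so |(9u - 2)/(9u + 2) − 1| = 36/(9(9u + 2)) < 36/(9·9u) = (4/9)/u.
Thus |(9u - 2)/(9u + 2) − 1| < ϵ whenever u > (4/9)/ϵ.
Take M = (4/9)/ϵ. If u > M then |(9u - 2)/(9u + 2) − 1| < (4/9)/u < ϵ.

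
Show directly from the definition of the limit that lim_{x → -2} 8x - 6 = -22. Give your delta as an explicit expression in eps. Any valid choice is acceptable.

delta = eps/8

Suppose eps > 0. We need delta > 0 so that 0 < |x + 2| < delta implies |(8x - 6) + 22| < eps.
|(8x - 6) + 22| = |8x + 16| = 8|x + 2|.
So 8|x + 2| < eps exactly when |x + 2| < eps/8.
Choosing delta = eps/8 gives |(8x - 6) + 22| = 8|x + 2| < eps whenever |x + 2| < delta.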